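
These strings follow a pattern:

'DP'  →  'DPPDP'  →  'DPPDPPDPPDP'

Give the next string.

DPPDPPDPPDPPDPPDPPDPPDP

s(k+1) = s(k)·P·s(k) — each term doubles the last with 'P' between the halves.
So the next term is two copies of DPPDPPDPPDP with 'P' between the halves.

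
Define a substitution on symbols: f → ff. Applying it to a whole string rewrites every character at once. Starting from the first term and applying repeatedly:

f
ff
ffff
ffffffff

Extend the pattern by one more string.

ffffffffffffffff

Rewriting each symbol of ffffffff: f→ff, f→ff, f→ff, f→ff, f→ff, f→ff, f→ff, f→ff, which concatenates to ff ff ff ff ff ff ff ff.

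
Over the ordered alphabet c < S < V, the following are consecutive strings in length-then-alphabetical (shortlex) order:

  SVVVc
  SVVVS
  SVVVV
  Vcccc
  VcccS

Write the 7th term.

VccSc

Continuing the enumeration 2 steps past VcccS: VcccS → VcccV → (answer).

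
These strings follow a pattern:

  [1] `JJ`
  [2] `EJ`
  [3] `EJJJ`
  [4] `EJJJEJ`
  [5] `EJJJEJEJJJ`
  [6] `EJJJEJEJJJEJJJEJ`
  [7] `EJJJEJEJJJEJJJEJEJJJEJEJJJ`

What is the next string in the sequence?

EJJJEJEJJJEJJJEJEJJJEJEJJJEJJJEJEJJJEJJJEJ

Each term (from the third on) is the previous term followed by the one before it: term 3 = EJ·JJ = EJJJ.
Continuing: EJJJEJEJJJEJJJEJEJJJEJEJJJ · EJJJEJEJJJEJJJEJ gives term 8.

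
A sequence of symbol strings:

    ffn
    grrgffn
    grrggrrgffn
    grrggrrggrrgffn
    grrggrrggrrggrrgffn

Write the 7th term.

The strings grow by a fixed prefix grrg each time.
From grrggrrggrrggrrgffn, 2 further steps: grrggrrggrrggrrgffn → grrggrrggrrggrrggrrgffn → (answer).

grrggrrggrrggrrggrrggrrgffn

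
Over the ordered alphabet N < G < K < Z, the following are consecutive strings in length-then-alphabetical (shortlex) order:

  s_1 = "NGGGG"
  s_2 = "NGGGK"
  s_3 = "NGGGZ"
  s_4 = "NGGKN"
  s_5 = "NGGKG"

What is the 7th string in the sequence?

NGGKZ

Continuing the enumeration 2 steps past NGGKG: NGGKG → NGGKK → (answer).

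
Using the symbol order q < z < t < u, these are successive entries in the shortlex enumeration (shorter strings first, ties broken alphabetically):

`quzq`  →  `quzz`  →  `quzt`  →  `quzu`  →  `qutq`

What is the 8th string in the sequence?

qutu

Stepping forward 3 times from qutq: qutq → qutz → qutt, then the target.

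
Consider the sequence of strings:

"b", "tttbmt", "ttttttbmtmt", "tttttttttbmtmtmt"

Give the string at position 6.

tttttttttttttttbmtmtmtmtmt

Each term wraps the previous one in ttt on the left and mt on the right.
From tttttttttbmtmtmt, 2 further steps: tttttttttbmtmtmt → ttttttttttttbmtmtmtmt → (answer).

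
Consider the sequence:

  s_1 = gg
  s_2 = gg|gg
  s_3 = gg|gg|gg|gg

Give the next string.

Each string is two copies of the previous one joined by '|'.
So the next term is two copies of gg|gg|gg|gg with '|' between the halves.

gg|gg|gg|gg|gg|gg|gg|gg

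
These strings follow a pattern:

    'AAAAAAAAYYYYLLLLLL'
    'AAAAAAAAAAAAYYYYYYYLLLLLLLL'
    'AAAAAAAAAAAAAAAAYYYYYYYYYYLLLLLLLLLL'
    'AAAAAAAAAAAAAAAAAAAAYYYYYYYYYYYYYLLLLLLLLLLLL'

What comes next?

AAAAAAAAAAAAAAAAAAAAAAAAYYYYYYYYYYYYYYYYLLLLLLLLLLLLLL

The n-th term is 4n A's then 3n-2 Y's then 2n+2 L's, where the shown terms are n = 2, 3, 4, 5.
Setting n = 6 gives 24, 16, 14 characters in each block.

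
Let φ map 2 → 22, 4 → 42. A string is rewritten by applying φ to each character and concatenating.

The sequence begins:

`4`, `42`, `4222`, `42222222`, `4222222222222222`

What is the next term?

φ(4222222222222222) expands symbol-by-symbol to 42 22 22 22 22 22 22 22 22 22 22 22 22 22 22 22; joining the 16 pieces gives the next term.

42222222222222222222222222222222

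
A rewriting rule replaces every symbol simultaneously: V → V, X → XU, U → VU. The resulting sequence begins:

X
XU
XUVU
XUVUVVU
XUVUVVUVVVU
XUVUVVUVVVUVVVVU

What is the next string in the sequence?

XUVUVVUVVVUVVVVUVVVVVU

Applying the rule to each of the 16 symbols of XUVUVVUVVVUVVVVU gives the pieces XU VU V VU V V VU V V V VU V V V V VU, which concatenate to the answer.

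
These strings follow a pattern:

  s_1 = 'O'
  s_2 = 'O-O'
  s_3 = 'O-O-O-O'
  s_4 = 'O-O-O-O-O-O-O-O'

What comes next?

Each string is two copies of the previous one joined by '-'.
Doubling O-O-O-O-O-O-O-O with '-' between the halves:

O-O-O-O-O-O-O-O-O-O-O-O-O-O-O-O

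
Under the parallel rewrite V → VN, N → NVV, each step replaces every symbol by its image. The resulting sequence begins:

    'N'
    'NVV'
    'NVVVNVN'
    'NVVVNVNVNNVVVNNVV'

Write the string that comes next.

NVVVNVNVNNVVVNNVVVNNVVNVVVNVNVNNVVNVVVNVN

Applying the rule to each of the 17 symbols of NVVVNVNVNNVVVNNVV gives the pieces NVV VN VN VN NVV VN NVV VN NVV NVV VN VN VN NVV NVV VN VN, which concatenate to the answer.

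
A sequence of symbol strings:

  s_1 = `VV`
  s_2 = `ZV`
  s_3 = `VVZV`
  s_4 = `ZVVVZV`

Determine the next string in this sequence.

Each term (from the third on) is the two preceding terms concatenated in order: term 3 = VV·ZV = VVZV.
The next term joins VVZV and ZVVVZV.

VVZVZVVVZV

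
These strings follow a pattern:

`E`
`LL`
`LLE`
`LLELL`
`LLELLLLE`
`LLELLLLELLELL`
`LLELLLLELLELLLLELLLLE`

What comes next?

From term 3 onward, concatenate the last term with the second-to-last: LL·E = LLE, LLE·LL = LLELL, …
So term 8 is LLELLLLELLELLLLELLLLE·LLELLLLELLELL.

LLELLLLELLELLLLELLLLELLELLLLELLELL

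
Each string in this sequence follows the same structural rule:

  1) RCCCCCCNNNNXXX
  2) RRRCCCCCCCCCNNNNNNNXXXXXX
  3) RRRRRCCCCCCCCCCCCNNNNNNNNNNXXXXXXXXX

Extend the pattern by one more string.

Reading off run lengths: R runs 1, 3, 5; C runs 6, 9, 12; N runs 4, 7, 10; X runs 3, 6, 9 — each is linear in n (n = 1, 2, …).
For the next term, n = 4, so the run lengths are 7, 15, 13, 12.

RRRRRRRCCCCCCCCCCCCCCCNNNNNNNNNNNNNXXXXXXXXXXXX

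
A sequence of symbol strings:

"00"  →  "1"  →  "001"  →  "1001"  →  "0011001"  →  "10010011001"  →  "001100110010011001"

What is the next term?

Each term (from the third on) is the two preceding terms concatenated in order: term 3 = 00·1 = 001.
The next term joins 10010011001 and 001100110010011001.

10010011001001100110010011001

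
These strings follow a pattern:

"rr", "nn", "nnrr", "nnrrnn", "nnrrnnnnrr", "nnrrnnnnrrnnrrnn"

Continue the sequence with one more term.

This is a Fibonacci-style word recurrence s(k) = s(k−1)·s(k−2): e.g. nn·rr = nnrr.
Continuing: nnrrnnnnrrnnrrnn · nnrrnnnnrr gives term 7.

nnrrnnnnrrnnrrnnnnrrnnnnrr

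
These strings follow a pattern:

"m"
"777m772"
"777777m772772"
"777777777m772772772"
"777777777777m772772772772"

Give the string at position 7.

777777777777777777m772772772772772772

Every step adds 777 to the front and 772 to the end of the previous string.
From 777777777777m772772772772, 2 further steps: 777777777777m772772772772 → 777777777777777m772772772772772 → (answer).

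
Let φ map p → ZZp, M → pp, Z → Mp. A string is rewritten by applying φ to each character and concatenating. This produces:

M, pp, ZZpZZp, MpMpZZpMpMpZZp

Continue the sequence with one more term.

ppZZpppZZpMpMpZZpppZZpppZZpMpMpZZp

φ(MpMpZZpMpMpZZp) expands symbol-by-symbol to pp ZZp pp ZZp Mp Mp ZZp pp ZZp pp ZZp Mp Mp ZZp; joining the 14 pieces gives the next term.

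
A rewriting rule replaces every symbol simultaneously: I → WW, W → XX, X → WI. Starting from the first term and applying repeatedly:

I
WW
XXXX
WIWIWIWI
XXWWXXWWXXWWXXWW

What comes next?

WIWIXXXXWIWIXXXXWIWIXXXXWIWIXXXX

Replace each of the 16 characters of XXWWXXWWXXWWXXWW in place — WI WI XX XX WI WI XX XX WI WI XX XX WI WI XX XX — and concatenate.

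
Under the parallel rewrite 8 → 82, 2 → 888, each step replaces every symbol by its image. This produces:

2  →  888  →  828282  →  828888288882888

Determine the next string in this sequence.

Rewriting the 15 symbols of 828888288882888 one by one yields 82 888 82 82 82 82 888 82 82 82 82 888 82 82 82; concatenated:

828888282828288882828282888828282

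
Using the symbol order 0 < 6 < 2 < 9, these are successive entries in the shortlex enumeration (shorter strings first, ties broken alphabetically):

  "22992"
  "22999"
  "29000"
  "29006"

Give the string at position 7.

29060

Continuing the enumeration 3 steps past 29006: 29006 → 29002 → 29009 → (answer).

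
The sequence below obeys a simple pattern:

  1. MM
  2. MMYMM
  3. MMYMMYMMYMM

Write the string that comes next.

s(k+1) = s(k)·Y·s(k) — each term doubles the last with 'Y' between the halves.
So the next term is two copies of MMYMMYMMYMM with 'Y' between the halves.

MMYMMYMMYMMYMMYMMYMMYMM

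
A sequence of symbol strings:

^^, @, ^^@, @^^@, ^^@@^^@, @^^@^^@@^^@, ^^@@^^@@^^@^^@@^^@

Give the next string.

@^^@^^@@^^@^^@@^^@@^^@^^@@^^@

From term 3 onward, concatenate the second-to-last term with the last: ^^·@ = ^^@, @·^^@ = @^^@, …
The next term joins @^^@^^@@^^@ and ^^@@^^@@^^@^^@@^^@.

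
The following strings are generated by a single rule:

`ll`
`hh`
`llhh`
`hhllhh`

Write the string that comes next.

From term 3 onward, concatenate the second-to-last term with the last: ll·hh = llhh, hh·llhh = hhllhh, …
The next term joins llhh and hhllhh.

llhhhhllhh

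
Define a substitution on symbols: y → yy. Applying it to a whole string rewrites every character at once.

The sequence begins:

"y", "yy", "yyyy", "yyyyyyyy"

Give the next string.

Rewriting each symbol of yyyyyyyy: y→yy, y→yy, y→yy, y→yy, y→yy, y→yy, y→yy, y→yy, which concatenates to yy yy yy yy yy yy yy yy.

yyyyyyyyyyyyyyyy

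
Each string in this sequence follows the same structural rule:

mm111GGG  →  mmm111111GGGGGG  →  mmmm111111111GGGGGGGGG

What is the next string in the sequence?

mmmmm111111111111GGGGGGGGGGGG

Each string has the form m^{n+1} 1^{3n} G^{3n} (n = 1, 2, …).
At n = 4 the blocks have lengths 5, 12, 12.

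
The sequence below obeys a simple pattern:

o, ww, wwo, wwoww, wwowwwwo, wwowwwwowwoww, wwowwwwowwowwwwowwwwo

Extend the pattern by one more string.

wwowwwwowwowwwwowwwwowwowwwwowwoww

From term 3 onward, concatenate the last term with the second-to-last: ww·o = wwo, wwo·ww = wwoww, …
Continuing: wwowwwwowwowwwwowwwwo · wwowwwwowwoww gives term 8.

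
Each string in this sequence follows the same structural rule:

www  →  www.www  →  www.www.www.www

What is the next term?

s(k+1) = s(k)·.·s(k) — each term doubles the last with '.' between the halves.
Doubling www.www.www.www with '.' between the halves:

www.www.www.www.www.www.www.www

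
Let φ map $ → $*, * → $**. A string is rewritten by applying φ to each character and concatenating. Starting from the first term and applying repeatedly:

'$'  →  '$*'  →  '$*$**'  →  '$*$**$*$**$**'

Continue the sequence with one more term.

Rewriting the 13 symbols of $*$**$*$**$** one by one yields $* $** $* $** $** $* $** $* $** $** $* $** $**; concatenated:

$*$**$*$**$**$*$**$*$**$**$*$**$**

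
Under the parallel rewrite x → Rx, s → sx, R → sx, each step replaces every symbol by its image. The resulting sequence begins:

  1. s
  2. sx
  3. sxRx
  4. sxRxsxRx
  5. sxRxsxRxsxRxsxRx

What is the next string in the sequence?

Rewriting the 16 symbols of sxRxsxRxsxRxsxRx one by one yields sx Rx sx Rx sx Rx sx Rx sx Rx sx Rx sx Rx sx Rx; concatenated:

sxRxsxRxsxRxsxRxsxRxsxRxsxRxsxRx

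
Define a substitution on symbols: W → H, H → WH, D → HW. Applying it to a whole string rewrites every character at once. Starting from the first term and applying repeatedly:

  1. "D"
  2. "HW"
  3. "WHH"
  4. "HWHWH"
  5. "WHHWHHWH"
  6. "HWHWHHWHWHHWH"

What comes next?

WHHWHHWHWHHWHHWHWHHWH

φ(HWHWHHWHWHHWH) expands symbol-by-symbol to WH H WH H WH WH H WH H WH WH H WH; joining the 13 pieces gives the next term.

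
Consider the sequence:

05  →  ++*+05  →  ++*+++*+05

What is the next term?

The strings grow by a fixed prefix ++*+ each time.
Applying this once more to ++*+++*+05:

++*+++*+++*+05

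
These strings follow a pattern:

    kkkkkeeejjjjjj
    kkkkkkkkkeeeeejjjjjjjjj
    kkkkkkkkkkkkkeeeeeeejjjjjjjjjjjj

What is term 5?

kkkkkkkkkkkkkkkkkkkkkeeeeeeeeeeejjjjjjjjjjjjjjjjjj

Reading off run lengths: k runs 5, 9, 13; e runs 3, 5, 7; j runs 6, 9, 12 — each is linear in n (n = 1, 2, …).
Setting n = 5 gives 21, 11, 18 characters in each block.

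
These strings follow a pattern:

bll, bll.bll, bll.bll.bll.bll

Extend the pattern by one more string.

bll.bll.bll.bll.bll.bll.bll.bll

s(k+1) = s(k)·.·s(k) — each term doubles the last with '.' between the halves.
So the next term is two copies of bll.bll.bll.bll with '.' between the halves.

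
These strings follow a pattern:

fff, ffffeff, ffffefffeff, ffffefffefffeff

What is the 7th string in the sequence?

Each term is the previous one with feff appended.
From ffffefffefffeff, 3 further steps: ffffefffefffeff → ffffefffefffefffeff → ffffefffefffefffefffeff → (answer).

ffffefffefffefffefffefffeff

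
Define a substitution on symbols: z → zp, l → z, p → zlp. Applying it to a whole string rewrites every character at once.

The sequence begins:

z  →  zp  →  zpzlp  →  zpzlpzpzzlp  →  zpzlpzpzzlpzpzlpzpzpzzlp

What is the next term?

zpzlpzpzzlpzpzlpzpzpzzlpzpzlpzpzzlpzpzlpzpzlpzpzpzzlp

φ(zpzlpzpzzlpzpzlpzpzpzzlp) expands symbol-by-symbol to zp zlp zp z zlp zp zlp zp zp z zlp zp zlp zp z zlp zp zlp zp zlp zp zp z zlp; joining the 24 pieces gives the next term.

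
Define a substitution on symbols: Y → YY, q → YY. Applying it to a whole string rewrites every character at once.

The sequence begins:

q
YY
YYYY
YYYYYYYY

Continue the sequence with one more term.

Apply φ to YYYYYYYY symbol by symbol: Y→YY, Y→YY, Y→YY, Y→YY, Y→YY, Y→YY, Y→YY, Y→YY; joined: YY YY YY YY YY YY YY YY.

YYYYYYYYYYYYYYYY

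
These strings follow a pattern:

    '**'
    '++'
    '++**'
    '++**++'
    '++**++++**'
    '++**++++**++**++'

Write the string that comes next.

++**++++**++**++++**++++**

From term 3 onward, concatenate the last term with the second-to-last: ++·** = ++**, ++**·++ = ++**++, …
Continuing: ++**++++**++**++ · ++**++++** gives term 7.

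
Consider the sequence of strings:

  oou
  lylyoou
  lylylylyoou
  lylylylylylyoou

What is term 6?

lylylylylylylylylylyoou

The strings grow by a fixed prefix lyly each time.
From lylylylylylyoou, 2 further steps: lylylylylylyoou → lylylylylylylylyoou → (answer).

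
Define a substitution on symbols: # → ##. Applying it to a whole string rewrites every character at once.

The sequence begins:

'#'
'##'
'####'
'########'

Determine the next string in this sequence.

################

Apply φ to ######## symbol by symbol: #→##, #→##, #→##, #→##, #→##, #→##, #→##, #→##; joined: ## ## ## ## ## ## ## ##.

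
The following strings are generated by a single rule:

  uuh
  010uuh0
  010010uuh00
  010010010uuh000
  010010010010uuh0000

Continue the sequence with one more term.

Every step adds 010 to the front and 0 to the end of the previous string.
Applying this once more to 010010010010uuh0000:

010010010010010uuh00000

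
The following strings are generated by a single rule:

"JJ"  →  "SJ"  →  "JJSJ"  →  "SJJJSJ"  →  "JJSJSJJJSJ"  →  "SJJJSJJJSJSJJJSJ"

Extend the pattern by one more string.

JJSJSJJJSJSJJJSJJJSJSJJJSJ

From term 3 onward, concatenate the second-to-last term with the last: JJ·SJ = JJSJ, SJ·JJSJ = SJJJSJ, …
Continuing: JJSJSJJJSJ · SJJJSJJJSJSJJJSJ gives term 7.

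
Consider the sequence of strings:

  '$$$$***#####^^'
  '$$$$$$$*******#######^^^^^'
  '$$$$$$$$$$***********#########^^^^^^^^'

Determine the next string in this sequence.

$$$$$$$$$$$$$***************###########^^^^^^^^^^^

The n-th term is 3n+1 $'s then 4n-1 *'s then 2n+3 #'s then 3n-1 ^'s (n = 1, 2, …).
Setting n = 4 gives 13, 15, 11, 11 characters in each block.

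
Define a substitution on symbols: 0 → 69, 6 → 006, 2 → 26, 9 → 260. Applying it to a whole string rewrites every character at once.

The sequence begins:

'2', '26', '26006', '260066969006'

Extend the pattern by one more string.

Expanding 260066969006: 2→26, 6→006, 0→69, 0→69, 6→006, 6→006, 9→260, 6→006, 9→260, 0→69, 0→69, 6→006. Concatenated: 26 006 69 69 006 006 260 006 260 69 69 006.

2600669690060062600062606969006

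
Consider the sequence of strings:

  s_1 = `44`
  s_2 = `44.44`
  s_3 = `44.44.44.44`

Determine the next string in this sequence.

Every step duplicates the string with '.' between the halves.
Doubling 44.44.44.44 with '.' between the halves:

44.44.44.44.44.44.44.44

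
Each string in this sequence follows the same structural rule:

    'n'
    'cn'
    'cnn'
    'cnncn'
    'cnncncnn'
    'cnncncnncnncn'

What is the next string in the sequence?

cnncncnncnncncnncncnn

From term 3 onward, concatenate the last term with the second-to-last: cn·n = cnn, cnn·cn = cnncn, …
The next term joins cnncncnncnncn and cnncncnn.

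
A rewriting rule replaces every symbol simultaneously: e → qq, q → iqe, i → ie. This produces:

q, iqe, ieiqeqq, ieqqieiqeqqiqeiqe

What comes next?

Rewriting the 17 symbols of ieqqieiqeqqiqeiqe one by one yields ie qq iqe iqe ie qq ie iqe qq iqe iqe ie iqe qq ie iqe qq; concatenated:

ieqqiqeiqeieqqieiqeqqiqeiqeieiqeqqieiqeqq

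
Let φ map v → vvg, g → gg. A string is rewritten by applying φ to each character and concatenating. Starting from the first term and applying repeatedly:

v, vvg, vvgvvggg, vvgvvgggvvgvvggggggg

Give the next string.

vvgvvgggvvgvvgggggggvvgvvgggvvgvvggggggggggggggg

Applying the rule to each of the 20 symbols of vvgvvgggvvgvvggggggg gives the pieces vvg vvg gg vvg vvg gg gg gg vvg vvg gg vvg vvg gg gg gg gg gg gg gg, which concatenate to the answer.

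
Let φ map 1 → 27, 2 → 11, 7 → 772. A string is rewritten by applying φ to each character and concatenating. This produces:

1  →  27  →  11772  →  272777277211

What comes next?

Expanding 272777277211: 2→11, 7→772, 2→11, 7→772, 7→772, 7→772, 2→11, 7→772, 7→772, 2→11, 1→27, 1→27. Concatenated: 11 772 11 772 772 772 11 772 772 11 27 27.

117721177277277211772772112727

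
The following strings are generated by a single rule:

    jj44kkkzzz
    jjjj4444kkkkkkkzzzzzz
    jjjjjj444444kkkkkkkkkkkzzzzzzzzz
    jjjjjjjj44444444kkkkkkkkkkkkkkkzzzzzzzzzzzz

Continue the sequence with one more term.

jjjjjjjjjj4444444444kkkkkkkkkkkkkkkkkkkzzzzzzzzzzzzzzz

Reading off run lengths: j runs 2, 4, 6, 8; 4 runs 2, 4, 6, 8; k runs 3, 7, 11, 15; z runs 3, 6, 9, 12 — each is linear in n (n = 1, 2, …).
For the next term, n = 5, so the run lengths are 10, 10, 19, 15.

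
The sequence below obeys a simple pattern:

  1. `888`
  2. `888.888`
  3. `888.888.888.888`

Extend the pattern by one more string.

Every step duplicates the string with '.' between the halves.
So the next term is two copies of 888.888.888.888 with '.' between the halves.

888.888.888.888.888.888.888.888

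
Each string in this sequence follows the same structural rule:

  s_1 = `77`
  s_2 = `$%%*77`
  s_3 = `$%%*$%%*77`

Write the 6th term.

Every step adds $%%* at the front: s(k+1) = $%%*·s(k).
From $%%*$%%*77, 3 further steps: $%%*$%%*77 → $%%*$%%*$%%*77 → $%%*$%%*$%%*$%%*77 → (answer).

$%%*$%%*$%%*$%%*$%%*77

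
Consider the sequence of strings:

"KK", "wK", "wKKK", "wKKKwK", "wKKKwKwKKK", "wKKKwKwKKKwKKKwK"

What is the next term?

wKKKwKwKKKwKKKwKwKKKwKwKKK

Each term (from the third on) is the previous term followed by the one before it: term 3 = wK·KK = wKKK.
Continuing: wKKKwKwKKKwKKKwK · wKKKwKwKKK gives term 7.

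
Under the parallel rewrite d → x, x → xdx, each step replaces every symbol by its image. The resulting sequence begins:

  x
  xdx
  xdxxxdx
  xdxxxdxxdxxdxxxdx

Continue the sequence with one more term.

φ(xdxxxdxxdxxdxxxdx) expands symbol-by-symbol to xdx x xdx xdx xdx x xdx xdx x xdx xdx x xdx xdx xdx x xdx; joining the 17 pieces gives the next term.

xdxxxdxxdxxdxxxdxxdxxxdxxdxxxdxxdxxdxxxdx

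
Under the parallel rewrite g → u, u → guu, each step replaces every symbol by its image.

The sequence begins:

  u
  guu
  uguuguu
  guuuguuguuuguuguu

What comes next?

uguuguuguuuguuguuuguuguuguuuguuguuuguuguu

Replace each of the 17 characters of guuuguuguuuguuguu in place — u guu guu guu u guu guu u guu guu guu u guu guu u guu guu — and concatenate.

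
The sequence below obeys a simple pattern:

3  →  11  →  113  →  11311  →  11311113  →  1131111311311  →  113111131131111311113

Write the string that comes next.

1131111311311113111131131111311311

This is a Fibonacci-style word recurrence s(k) = s(k−1)·s(k−2): e.g. 11·3 = 113.
So term 8 is 113111131131111311113·1131111311311.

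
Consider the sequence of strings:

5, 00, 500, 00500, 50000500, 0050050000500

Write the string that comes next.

500005000050050000500

This is a Fibonacci-style word recurrence s(k) = s(k−2)·s(k−1): e.g. 5·00 = 500.
So term 7 is 50000500·0050050000500.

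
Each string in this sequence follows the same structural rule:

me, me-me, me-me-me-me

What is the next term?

me-me-me-me-me-me-me-me

Every step duplicates the string with '-' between the halves.
One more doubling of me-me-me-me gives the answer.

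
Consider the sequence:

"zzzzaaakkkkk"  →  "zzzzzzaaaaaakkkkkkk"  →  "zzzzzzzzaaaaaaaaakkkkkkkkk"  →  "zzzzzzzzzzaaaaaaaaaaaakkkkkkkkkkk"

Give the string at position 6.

zzzzzzzzzzzzzzaaaaaaaaaaaaaaaaaakkkkkkkkkkkkkkk

Reading off run lengths: z runs 4, 6, 8, 10; a runs 3, 6, 9, 12; k runs 5, 7, 9, 11 — each is linear in n (n = 1, 2, …).
For term 6, n = 6, so the run lengths are 14, 18, 15.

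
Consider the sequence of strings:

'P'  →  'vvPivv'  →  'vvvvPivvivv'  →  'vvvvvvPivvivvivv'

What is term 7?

Every step adds vv to the front and ivv to the end of the previous string.
From vvvvvvPivvivvivv, 3 further steps: vvvvvvPivvivvivv → vvvvvvvvPivvivvivvivv → vvvvvvvvvvPivvivvivvivvivv → (answer).

vvvvvvvvvvvvPivvivvivvivvivvivv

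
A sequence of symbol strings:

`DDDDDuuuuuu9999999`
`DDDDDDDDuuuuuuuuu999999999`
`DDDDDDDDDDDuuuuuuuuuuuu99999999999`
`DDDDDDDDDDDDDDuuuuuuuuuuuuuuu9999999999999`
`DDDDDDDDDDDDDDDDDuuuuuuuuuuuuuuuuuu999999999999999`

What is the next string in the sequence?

Term n consists of 3n-1 D's, followed by 3n u's, followed by 2n+3 9's, where the shown terms are n = 2, 3, 4, 5, 6.
At n = 7 the blocks have lengths 20, 21, 17.

DDDDDDDDDDDDDDDDDDDDuuuuuuuuuuuuuuuuuuuuu99999999999999999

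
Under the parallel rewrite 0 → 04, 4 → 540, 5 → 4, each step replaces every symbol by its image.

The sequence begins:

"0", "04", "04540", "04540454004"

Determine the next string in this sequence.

Expanding 04540454004: 0→04, 4→540, 5→4, 4→540, 0→04, 4→540, 5→4, 4→540, 0→04, 0→04, 4→540. Concatenated: 04 540 4 540 04 540 4 540 04 04 540.

0454045400454045400404540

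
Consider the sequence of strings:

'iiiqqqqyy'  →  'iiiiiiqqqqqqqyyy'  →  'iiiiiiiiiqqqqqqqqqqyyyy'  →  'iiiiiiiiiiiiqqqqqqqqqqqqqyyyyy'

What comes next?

Reading off run lengths: i runs 3, 6, 9, 12; q runs 4, 7, 10, 13; y runs 2, 3, 4, 5 — each is linear in n (n = 1, 2, …).
For the next term, n = 5, so the run lengths are 15, 16, 6.

iiiiiiiiiiiiiiiqqqqqqqqqqqqqqqqyyyyyy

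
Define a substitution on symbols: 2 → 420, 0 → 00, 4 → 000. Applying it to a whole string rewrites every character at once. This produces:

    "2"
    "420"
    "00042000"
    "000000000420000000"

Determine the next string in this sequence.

Rewriting the 18 symbols of 000000000420000000 one by one yields 00 00 00 00 00 00 00 00 00 000 420 00 00 00 00 00 00 00; concatenated:

00000000000000000000042000000000000000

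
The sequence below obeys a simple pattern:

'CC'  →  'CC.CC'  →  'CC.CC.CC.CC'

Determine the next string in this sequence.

Every step duplicates the string with '.' between the halves.
Doubling CC.CC.CC.CC with '.' between the halves:

CC.CC.CC.CC.CC.CC.CC.CC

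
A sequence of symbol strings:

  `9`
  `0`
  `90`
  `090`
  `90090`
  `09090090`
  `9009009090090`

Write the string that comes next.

090900909009009090090

This is a Fibonacci-style word recurrence s(k) = s(k−2)·s(k−1): e.g. 9·0 = 90.
Continuing: 09090090 · 9009009090090 gives term 8.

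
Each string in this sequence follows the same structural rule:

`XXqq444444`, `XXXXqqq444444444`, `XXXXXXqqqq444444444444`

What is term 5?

Term n consists of 2n-2 X's, followed by n q's, followed by 3n 4's, where the shown terms are n = 2, 3, 4.
Setting n = 6 gives 10, 6, 18 characters in each block.

XXXXXXXXXXqqqqqq444444444444444444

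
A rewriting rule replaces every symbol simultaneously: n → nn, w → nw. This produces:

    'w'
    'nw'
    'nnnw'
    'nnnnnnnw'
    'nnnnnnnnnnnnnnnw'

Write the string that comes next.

nnnnnnnnnnnnnnnnnnnnnnnnnnnnnnnw

Applying the rule to each of the 16 symbols of nnnnnnnnnnnnnnnw gives the pieces nn nn nn nn nn nn nn nn nn nn nn nn nn nn nn nw, which concatenate to the answer.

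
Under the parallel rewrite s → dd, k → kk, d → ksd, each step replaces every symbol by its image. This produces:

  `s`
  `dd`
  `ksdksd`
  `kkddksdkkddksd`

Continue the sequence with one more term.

Rewriting the 14 symbols of kkddksdkkddksd one by one yields kk kk ksd ksd kk dd ksd kk kk ksd ksd kk dd ksd; concatenated:

kkkkksdksdkkddksdkkkkksdksdkkddksd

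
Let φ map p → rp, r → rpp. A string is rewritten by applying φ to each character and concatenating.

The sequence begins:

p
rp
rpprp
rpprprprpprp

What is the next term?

rpprprprpprprpprprpprprprpprp

Apply φ to rpprprprpprp symbol by symbol: r→rpp, p→rp, p→rp, r→rpp, p→rp, r→rpp, p→rp, r→rpp, p→rp, p→rp, r→rpp, p→rp; joined: rpp rp rp rpp rp rpp rp rpp rp rp rpp rp.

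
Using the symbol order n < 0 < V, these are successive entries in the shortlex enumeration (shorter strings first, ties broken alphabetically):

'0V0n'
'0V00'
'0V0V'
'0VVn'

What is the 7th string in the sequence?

Continuing the enumeration 3 steps past 0VVn: 0VVn → 0VV0 → 0VVV → (answer).

Vnnn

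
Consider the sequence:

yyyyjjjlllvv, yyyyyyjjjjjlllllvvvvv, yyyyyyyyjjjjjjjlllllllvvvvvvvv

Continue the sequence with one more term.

yyyyyyyyyyjjjjjjjjjlllllllllvvvvvvvvvvv

Each string has the form y^{2n+2} j^{2n+1} l^{2n+1} v^{3n-1} (n = 1, 2, …).
For the next term, n = 4, so the run lengths are 10, 9, 9, 11.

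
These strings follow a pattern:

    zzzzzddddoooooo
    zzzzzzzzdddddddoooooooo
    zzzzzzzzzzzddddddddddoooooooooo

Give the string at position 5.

The n-th term is 3n-1 z's then 3n-2 d's then 2n+2 o's, where the shown terms are n = 2, 3, 4.
At n = 6 the blocks have lengths 17, 16, 14.

zzzzzzzzzzzzzzzzzddddddddddddddddoooooooooooooo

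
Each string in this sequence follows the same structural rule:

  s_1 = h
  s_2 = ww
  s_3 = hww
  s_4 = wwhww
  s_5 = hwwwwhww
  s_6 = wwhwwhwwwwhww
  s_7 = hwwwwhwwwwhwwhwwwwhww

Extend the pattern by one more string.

Each term (from the third on) is the two preceding terms concatenated in order: term 3 = h·ww = hww.
The next term joins wwhwwhwwwwhww and hwwwwhwwwwhwwhwwwwhww.

wwhwwhwwwwhwwhwwwwhwwwwhwwhwwwwhww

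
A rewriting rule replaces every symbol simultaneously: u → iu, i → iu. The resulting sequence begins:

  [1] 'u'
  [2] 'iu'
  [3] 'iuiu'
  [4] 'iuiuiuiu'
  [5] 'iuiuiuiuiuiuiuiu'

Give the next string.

Rewriting the 16 symbols of iuiuiuiuiuiuiuiu one by one yields iu iu iu iu iu iu iu iu iu iu iu iu iu iu iu iu; concatenated:

iuiuiuiuiuiuiuiuiuiuiuiuiuiuiuiu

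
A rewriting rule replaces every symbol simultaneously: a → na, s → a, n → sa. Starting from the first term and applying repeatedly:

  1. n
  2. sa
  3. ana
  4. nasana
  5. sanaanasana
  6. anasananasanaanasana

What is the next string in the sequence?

Replace each of the 20 characters of anasananasanaanasana in place — na sa na a na sa na sa na a na sa na na sa na a na sa na — and concatenate.

nasanaanasanasanaanasananasanaanasana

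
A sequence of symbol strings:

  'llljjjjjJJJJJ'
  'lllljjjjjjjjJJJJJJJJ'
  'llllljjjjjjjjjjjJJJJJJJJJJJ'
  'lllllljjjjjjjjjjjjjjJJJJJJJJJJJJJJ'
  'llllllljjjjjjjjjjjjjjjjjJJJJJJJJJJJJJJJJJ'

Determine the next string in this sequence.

The n-th term is n+1 l's then 3n-1 j's then 3n-1 J's, where the shown terms are n = 2, 3, 4, 5, 6.
For the next term, n = 7, so the run lengths are 8, 20, 20.

lllllllljjjjjjjjjjjjjjjjjjjjJJJJJJJJJJJJJJJJJJJJ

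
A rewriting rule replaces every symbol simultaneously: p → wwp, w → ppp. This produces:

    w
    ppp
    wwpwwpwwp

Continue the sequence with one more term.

ppppppwwpppppppwwpppppppwwp

Rewriting each symbol of wwpwwpwwp: w→ppp, w→ppp, p→wwp, w→ppp, w→ppp, p→wwp, w→ppp, w→ppp, p→wwp, which concatenates to ppp ppp wwp ppp ppp wwp ppp ppp wwp.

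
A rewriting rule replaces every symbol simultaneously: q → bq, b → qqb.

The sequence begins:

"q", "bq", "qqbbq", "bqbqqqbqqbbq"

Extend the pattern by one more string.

qqbbqqqbbqbqbqqqbbqbqqqbqqbbq

Rewriting each symbol of bqbqqqbqqbbq: b→qqb, q→bq, b→qqb, q→bq, q→bq, q→bq, b→qqb, q→bq, q→bq, b→qqb, b→qqb, q→bq, which concatenates to qqb bq qqb bq bq bq qqb bq bq qqb qqb bq.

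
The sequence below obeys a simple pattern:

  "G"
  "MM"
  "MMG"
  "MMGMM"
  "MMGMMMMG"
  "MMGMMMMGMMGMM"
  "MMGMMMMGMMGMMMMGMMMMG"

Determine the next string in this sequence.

MMGMMMMGMMGMMMMGMMMMGMMGMMMMGMMGMM

From term 3 onward, concatenate the last term with the second-to-last: MM·G = MMG, MMG·MM = MMGMM, …
Continuing: MMGMMMMGMMGMMMMGMMMMG · MMGMMMMGMMGMM gives term 8.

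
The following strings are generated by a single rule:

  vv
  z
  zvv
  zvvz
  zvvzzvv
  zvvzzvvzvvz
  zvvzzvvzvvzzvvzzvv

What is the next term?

zvvzzvvzvvzzvvzzvvzvvzzvvzvvz

Each term (from the third on) is the previous term followed by the one before it: term 3 = z·vv = zvv.
The next term joins zvvzzvvzvvzzvvzzvv and zvvzzvvzvvz.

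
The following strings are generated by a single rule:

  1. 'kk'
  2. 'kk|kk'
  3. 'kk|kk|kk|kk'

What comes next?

Each string is two copies of the previous one joined by '|'.
Doubling kk|kk|kk|kk with '|' between the halves:

kk|kk|kk|kk|kk|kk|kk|kk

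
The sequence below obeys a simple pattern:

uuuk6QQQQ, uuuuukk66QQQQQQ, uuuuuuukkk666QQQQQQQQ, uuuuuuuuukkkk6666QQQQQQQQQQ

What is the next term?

uuuuuuuuuuukkkkk66666QQQQQQQQQQQQ

Each string has the form u^{2n+1} k^{n} 6^{n} Q^{2n+2} (n = 1, 2, …).
Setting n = 5 gives 11, 5, 5, 12 characters in each block.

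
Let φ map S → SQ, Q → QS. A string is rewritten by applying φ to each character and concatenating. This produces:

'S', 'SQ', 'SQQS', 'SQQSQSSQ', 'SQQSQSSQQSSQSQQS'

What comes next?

Replace each of the 16 characters of SQQSQSSQQSSQSQQS in place — SQ QS QS SQ QS SQ SQ QS QS SQ SQ QS SQ QS QS SQ — and concatenate.

SQQSQSSQQSSQSQQSQSSQSQQSSQQSQSSQ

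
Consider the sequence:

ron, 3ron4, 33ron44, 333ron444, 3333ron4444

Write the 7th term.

333333ron444444

s(k+1) = 3·s(k)·4, so each term gains 3 as a prefix and 4 as a suffix.
From 3333ron4444, 2 further steps: 3333ron4444 → 33333ron44444 → (answer).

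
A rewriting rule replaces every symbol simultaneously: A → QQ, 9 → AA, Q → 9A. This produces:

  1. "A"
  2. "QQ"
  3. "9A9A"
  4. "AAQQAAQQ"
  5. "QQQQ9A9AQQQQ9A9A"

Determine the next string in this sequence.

9A9A9A9AAAQQAAQQ9A9A9A9AAAQQAAQQ

φ(QQQQ9A9AQQQQ9A9A) expands symbol-by-symbol to 9A 9A 9A 9A AA QQ AA QQ 9A 9A 9A 9A AA QQ AA QQ; joining the 16 pieces gives the next term.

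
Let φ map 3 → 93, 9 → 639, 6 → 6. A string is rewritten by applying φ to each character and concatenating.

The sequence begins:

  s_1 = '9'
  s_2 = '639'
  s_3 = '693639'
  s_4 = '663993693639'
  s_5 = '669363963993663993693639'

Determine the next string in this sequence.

Rewriting the 24 symbols of 669363963993663993693639 one by one yields 6 6 639 93 6 93 639 6 93 639 639 93 6 6 93 639 639 93 6 639 93 6 93 639; concatenated:

666399369363969363963993669363963993663993693639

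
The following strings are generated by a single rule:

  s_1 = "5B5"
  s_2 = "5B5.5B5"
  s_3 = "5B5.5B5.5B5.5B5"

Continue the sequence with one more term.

Each string is two copies of the previous one joined by '.'.
So the next term is two copies of 5B5.5B5.5B5.5B5 with '.' between the halves.

5B5.5B5.5B5.5B5.5B5.5B5.5B5.5B5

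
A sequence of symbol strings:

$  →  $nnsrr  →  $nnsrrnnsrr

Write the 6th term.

Each term is the previous one with nnsrr appended.
From $nnsrrnnsrr, 3 further steps: $nnsrrnnsrr → $nnsrrnnsrrnnsrr → $nnsrrnnsrrnnsrrnnsrr → (answer).

$nnsrrnnsrrnnsrrnnsrrnnsrr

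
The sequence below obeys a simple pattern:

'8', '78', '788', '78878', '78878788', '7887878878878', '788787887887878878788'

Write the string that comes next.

7887878878878788787887887878878878

From term 3 onward, concatenate the last term with the second-to-last: 78·8 = 788, 788·78 = 78878, …
The next term joins 788787887887878878788 and 7887878878878.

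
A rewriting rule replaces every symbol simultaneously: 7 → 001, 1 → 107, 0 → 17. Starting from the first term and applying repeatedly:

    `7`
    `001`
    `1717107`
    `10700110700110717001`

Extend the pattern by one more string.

φ(10700110700110717001) expands symbol-by-symbol to 107 17 001 17 17 107 107 17 001 17 17 107 107 17 001 107 001 17 17 107; joining the 20 pieces gives the next term.

107170011717107107170011717107107170011070011717107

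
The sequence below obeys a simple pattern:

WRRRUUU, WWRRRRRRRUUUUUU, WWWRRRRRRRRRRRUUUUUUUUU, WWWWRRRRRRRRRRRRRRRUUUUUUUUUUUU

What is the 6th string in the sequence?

Reading off run lengths: W runs 1, 2, 3, 4; R runs 3, 7, 11, 15; U runs 3, 6, 9, 12 — each is linear in n (n = 1, 2, …).
Setting n = 6 gives 6, 23, 18 characters in each block.

WWWWWWRRRRRRRRRRRRRRRRRRRRRRRUUUUUUUUUUUUUUUUUU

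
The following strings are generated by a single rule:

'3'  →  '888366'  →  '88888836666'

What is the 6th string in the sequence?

88888888888888836666666666

s(k+1) = 888·s(k)·66, so each term gains 888 as a prefix and 66 as a suffix.
From 88888836666, 3 further steps: 88888836666 → 8888888883666666 → 888888888888366666666 → (answer).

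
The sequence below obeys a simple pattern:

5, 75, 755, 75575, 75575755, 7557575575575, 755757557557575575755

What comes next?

7557575575575755757557557575575575

This is a Fibonacci-style word recurrence s(k) = s(k−1)·s(k−2): e.g. 75·5 = 755.
Continuing: 755757557557575575755 · 7557575575575 gives term 8.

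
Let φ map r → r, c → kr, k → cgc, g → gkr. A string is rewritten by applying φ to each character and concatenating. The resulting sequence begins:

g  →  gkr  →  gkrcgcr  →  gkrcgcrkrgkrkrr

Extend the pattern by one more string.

Rewriting the 15 symbols of gkrcgcrkrgkrkrr one by one yields gkr cgc r kr gkr kr r cgc r gkr cgc r cgc r r; concatenated:

gkrcgcrkrgkrkrrcgcrgkrcgcrcgcrr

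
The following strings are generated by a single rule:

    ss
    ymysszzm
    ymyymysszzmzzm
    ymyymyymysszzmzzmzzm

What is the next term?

s(k+1) = ymy·s(k)·zzm, so each term gains ymy as a prefix and zzm as a suffix.
So the next term is ymy·ymyymyymysszzmzzmzzm·zzm.

ymyymyymyymysszzmzzmzzmzzm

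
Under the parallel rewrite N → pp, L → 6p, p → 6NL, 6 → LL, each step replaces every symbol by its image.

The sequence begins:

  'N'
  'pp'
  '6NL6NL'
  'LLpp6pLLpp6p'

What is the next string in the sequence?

6p6p6NL6NLLL6NL6p6p6NL6NLLL6NL

Apply φ to LLpp6pLLpp6p symbol by symbol: L→6p, L→6p, p→6NL, p→6NL, 6→LL, p→6NL, L→6p, L→6p, p→6NL, p→6NL, 6→LL, p→6NL; joined: 6p 6p 6NL 6NL LL 6NL 6p 6p 6NL 6NL LL 6NL.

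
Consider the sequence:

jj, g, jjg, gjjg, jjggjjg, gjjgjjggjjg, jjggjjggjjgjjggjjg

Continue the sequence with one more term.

gjjgjjggjjgjjggjjggjjgjjggjjg

From term 3 onward, concatenate the second-to-last term with the last: jj·g = jjg, g·jjg = gjjg, …
So term 8 is gjjgjjggjjg·jjggjjggjjgjjggjjg.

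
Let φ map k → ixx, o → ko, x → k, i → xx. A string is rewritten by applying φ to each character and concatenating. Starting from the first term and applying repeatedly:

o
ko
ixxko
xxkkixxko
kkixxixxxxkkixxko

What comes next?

ixxixxxxkkxxkkkkixxixxxxkkixxko

φ(kkixxixxxxkkixxko) expands symbol-by-symbol to ixx ixx xx k k xx k k k k ixx ixx xx k k ixx ko; joining the 17 pieces gives the next term.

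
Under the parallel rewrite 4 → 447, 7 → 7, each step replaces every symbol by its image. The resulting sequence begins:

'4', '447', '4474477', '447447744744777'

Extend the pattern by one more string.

Rewriting the 15 symbols of 447447744744777 one by one yields 447 447 7 447 447 7 7 447 447 7 447 447 7 7 7; concatenated:

4474477447447774474477447447777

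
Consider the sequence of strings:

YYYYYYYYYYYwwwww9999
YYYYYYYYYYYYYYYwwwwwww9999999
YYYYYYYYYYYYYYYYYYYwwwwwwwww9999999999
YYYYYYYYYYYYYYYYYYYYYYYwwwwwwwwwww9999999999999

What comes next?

Each string has the form Y^{4n+3} w^{2n+1} 9^{3n-2}, where the shown terms are n = 2, 3, 4, 5.
At n = 6 the blocks have lengths 27, 13, 16.

YYYYYYYYYYYYYYYYYYYYYYYYYYYwwwwwwwwwwwww9999999999999999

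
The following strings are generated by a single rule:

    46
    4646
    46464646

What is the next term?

Every step duplicates the string.
One more doubling of 46464646 gives the answer.

4646464646464646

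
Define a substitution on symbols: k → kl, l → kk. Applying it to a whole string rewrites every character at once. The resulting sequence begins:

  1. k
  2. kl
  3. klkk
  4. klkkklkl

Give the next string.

klkkklklklkkklkk

Rewriting each symbol of klkkklkl: k→kl, l→kk, k→kl, k→kl, k→kl, l→kk, k→kl, l→kk, which concatenates to kl kk kl kl kl kk kl kk.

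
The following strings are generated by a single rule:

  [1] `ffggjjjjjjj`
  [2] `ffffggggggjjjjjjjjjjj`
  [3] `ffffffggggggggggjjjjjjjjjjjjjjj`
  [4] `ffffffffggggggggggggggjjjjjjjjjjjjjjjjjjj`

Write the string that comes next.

Term n consists of 2n f's, followed by 4n-2 g's, followed by 4n+3 j's (n = 1, 2, …).
At n = 5 the blocks have lengths 10, 18, 23.

ffffffffffggggggggggggggggggjjjjjjjjjjjjjjjjjjjjjjj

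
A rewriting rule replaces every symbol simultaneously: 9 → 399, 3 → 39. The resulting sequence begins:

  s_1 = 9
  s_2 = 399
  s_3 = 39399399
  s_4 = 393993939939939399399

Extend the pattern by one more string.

Rewriting the 21 symbols of 393993939939939399399 one by one yields 39 399 39 399 399 39 399 39 399 399 39 399 399 39 399 39 399 399 39 399 399; concatenated:

3939939399399393993939939939399399393993939939939399399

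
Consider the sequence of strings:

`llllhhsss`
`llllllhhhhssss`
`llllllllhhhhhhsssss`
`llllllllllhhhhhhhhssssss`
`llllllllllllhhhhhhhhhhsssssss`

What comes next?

The n-th term is 2n+2 l's then 2n h's then n+2 s's (n = 1, 2, …).
At n = 6 the blocks have lengths 14, 12, 8.

llllllllllllllhhhhhhhhhhhhssssssss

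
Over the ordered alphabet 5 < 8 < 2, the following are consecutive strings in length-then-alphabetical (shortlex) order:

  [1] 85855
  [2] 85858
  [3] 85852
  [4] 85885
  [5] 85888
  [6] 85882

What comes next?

The successor of 85882 increments the rightmost position that isn't already 2 and resets every position after it to 5.

85825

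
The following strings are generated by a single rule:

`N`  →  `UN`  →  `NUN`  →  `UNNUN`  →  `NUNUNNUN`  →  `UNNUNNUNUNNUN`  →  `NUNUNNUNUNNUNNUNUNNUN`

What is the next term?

UNNUNNUNUNNUNNUNUNNUNUNNUNNUNUNNUN

From term 3 onward, concatenate the second-to-last term with the last: N·UN = NUN, UN·NUN = UNNUN, …
The next term joins UNNUNNUNUNNUN and NUNUNNUNUNNUNNUNUNNUN.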